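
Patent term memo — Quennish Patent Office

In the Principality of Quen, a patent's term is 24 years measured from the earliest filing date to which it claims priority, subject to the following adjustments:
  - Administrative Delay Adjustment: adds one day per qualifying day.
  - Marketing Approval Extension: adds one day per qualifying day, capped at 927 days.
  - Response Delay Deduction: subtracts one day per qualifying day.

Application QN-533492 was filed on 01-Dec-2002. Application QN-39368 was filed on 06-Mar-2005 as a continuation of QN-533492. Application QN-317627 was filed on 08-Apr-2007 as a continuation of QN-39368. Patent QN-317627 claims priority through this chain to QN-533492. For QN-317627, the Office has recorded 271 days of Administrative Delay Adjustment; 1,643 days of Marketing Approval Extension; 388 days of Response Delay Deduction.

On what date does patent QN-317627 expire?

Earliest priority filing: 1 December 2002.
Base term: 1 December 2002 + 24 years → 1 December 2026.
Administrative Delay Adjustment: +271 days → 29 August 2027.
Marketing Approval Extension: 1643 days claimed exceeds the 927-day cap, so +927 days → 13 March 2030.
Response Delay Deduction: −388 days → 18 February 2029.

February 18, 2029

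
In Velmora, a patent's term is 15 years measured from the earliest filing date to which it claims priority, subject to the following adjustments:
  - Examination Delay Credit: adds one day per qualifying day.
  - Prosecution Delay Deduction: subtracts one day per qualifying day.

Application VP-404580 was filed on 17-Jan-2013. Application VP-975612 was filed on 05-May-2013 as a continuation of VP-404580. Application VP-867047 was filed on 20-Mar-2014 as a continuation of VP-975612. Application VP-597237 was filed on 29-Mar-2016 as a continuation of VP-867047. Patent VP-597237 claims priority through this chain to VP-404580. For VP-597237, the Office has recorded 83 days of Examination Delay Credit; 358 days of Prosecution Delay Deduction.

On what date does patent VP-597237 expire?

Earliest priority filing: 17 January 2013.
Base term: 17 January 2013 + 15 years → 17 January 2028.
Examination Delay Credit: +83 days → 9 April 2028.
Prosecution Delay Deduction: −358 days → 17 April 2027.

April 17, 2027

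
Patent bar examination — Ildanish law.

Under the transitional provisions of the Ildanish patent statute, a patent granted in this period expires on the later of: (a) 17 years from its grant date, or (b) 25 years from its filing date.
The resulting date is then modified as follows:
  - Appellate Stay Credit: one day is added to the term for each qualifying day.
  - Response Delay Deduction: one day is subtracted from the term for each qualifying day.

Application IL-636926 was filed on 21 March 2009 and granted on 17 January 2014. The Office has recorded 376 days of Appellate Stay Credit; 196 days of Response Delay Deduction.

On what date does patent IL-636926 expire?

(a) grant + 17 years → 17 January 2031.
(b) filing + 25 years → 21 March 2034.
Later of the two: 21 March 2034.
Appellate Stay Credit: +376 days → 1 April 2035.
Response Delay Deduction: −196 days → 17 September 2034.

September 17, 2034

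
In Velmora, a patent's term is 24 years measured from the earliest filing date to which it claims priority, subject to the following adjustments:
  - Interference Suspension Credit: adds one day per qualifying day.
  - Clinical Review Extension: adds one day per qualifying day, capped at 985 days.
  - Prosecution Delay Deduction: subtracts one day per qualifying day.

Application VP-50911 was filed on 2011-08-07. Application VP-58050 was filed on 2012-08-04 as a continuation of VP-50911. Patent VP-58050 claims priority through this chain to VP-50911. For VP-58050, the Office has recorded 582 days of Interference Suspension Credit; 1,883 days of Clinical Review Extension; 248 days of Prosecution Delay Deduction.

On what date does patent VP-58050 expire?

2039-03-18

Earliest priority filing: 7 August 2011.
Base term: 7 August 2011 + 24 years → 7 August 2035.
Interference Suspension Credit: +582 days → 11 March 2037.
Clinical Review Extension: 1883 days claimed exceeds the 985-day cap, so +985 days → 21 November 2039.
Prosecution Delay Deduction: −248 days → 18 March 2039.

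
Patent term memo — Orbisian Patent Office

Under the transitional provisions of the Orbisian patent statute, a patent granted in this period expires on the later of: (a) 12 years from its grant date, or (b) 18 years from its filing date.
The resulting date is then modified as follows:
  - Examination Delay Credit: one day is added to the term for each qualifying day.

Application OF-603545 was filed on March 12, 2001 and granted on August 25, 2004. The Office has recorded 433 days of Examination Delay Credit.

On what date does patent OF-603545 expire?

(a) grant + 12 years → 25 August 2016.
(b) filing + 18 years → 12 March 2019.
Later of the two: 12 March 2019.
Examination Delay Credit: +433 days → 18 May 2020.

May 18, 2020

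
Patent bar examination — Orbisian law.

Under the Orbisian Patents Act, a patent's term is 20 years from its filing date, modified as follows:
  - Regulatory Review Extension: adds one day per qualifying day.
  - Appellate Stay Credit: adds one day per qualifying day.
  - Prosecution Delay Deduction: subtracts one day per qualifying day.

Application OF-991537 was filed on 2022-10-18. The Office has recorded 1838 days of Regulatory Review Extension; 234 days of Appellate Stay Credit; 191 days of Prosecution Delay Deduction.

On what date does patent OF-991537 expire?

Base term: filing date + 20 years → 18 October 2042.
Regulatory Review Extension: +1838 days → 30 October 2047.
Appellate Stay Credit: +234 days → 20 June 2048.
Prosecution Delay Deduction: −191 days → 12 December 2047.

December 12, 2047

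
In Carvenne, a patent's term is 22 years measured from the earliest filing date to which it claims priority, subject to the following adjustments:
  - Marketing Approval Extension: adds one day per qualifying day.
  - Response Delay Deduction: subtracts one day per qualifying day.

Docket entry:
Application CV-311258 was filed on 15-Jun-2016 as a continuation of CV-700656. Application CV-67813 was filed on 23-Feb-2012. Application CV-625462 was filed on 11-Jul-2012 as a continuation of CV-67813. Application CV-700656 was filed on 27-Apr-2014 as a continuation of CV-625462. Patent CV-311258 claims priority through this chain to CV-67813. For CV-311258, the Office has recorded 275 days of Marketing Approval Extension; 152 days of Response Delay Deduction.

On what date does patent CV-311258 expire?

Earliest priority filing: 23 February 2012.
Base term: 23 February 2012 + 22 years → 23 February 2034.
Marketing Approval Extension: +275 days → 25 November 2034.
Response Delay Deduction: −152 days → 26 June 2034.

2034-06-26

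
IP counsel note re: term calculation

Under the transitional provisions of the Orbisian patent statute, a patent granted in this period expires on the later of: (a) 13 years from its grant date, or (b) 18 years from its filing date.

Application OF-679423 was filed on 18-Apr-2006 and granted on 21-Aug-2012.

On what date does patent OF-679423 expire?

(a) grant + 13 years → 21 August 2025.
(b) filing + 18 years → 18 April 2024.
Later of the two: 21 August 2025.

August 21, 2025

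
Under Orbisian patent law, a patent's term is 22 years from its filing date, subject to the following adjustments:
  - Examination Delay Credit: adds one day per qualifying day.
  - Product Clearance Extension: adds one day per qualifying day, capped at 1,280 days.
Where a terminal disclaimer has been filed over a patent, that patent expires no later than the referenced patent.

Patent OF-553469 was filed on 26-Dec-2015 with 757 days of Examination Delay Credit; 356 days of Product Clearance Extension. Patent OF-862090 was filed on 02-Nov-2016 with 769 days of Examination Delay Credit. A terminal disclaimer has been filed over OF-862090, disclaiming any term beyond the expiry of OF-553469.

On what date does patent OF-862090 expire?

Natural term of OF-862090:
  Base: filing + 22 years → 2 November 2038.
  Examination Delay Credit: +769 days → 10 December 2040.
Expiry of referenced patent OF-553469:
  Base: filing + 22 years → 26 December 2037.
  Examination Delay Credit: +757 days → 22 January 2040.
  Product Clearance Extension: 356 days (within the 1280-day cap) → +356 days → 12 January 2041.
Terminal disclaimer: OF-862090 expires on the earlier of 10 December 2040 and 12 January 2041.

December 10, 2040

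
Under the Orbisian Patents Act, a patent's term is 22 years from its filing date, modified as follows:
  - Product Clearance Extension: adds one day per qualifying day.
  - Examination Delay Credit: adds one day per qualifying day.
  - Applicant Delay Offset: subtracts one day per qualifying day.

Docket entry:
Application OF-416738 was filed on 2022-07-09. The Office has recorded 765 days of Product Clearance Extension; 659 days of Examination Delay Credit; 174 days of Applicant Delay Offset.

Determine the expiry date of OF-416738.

Base term: filing date + 22 years → 9 July 2044.
Product Clearance Extension: +765 days → 13 August 2046.
Examination Delay Credit: +659 days → 2 June 2048.
Applicant Delay Offset: −174 days → 11 December 2047.

December 11, 2047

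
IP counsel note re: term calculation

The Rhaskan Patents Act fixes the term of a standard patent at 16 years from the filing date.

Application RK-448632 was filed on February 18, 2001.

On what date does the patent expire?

February 18, 2017

Filing date + 16 years → 18 February 2017.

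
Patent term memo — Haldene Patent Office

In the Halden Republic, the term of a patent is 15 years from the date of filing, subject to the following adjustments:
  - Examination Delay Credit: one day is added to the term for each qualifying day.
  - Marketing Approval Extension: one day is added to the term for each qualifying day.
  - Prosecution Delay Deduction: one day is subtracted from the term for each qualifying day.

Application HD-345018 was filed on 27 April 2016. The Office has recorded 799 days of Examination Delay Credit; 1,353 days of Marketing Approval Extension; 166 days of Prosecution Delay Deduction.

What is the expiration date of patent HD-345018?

Base term: filing date + 15 years → 27 April 2031.
Examination Delay Credit: +799 days → 4 July 2033.
Marketing Approval Extension: +1353 days → 18 March 2037.
Prosecution Delay Deduction: −166 days → 3 October 2036.

2036-10-03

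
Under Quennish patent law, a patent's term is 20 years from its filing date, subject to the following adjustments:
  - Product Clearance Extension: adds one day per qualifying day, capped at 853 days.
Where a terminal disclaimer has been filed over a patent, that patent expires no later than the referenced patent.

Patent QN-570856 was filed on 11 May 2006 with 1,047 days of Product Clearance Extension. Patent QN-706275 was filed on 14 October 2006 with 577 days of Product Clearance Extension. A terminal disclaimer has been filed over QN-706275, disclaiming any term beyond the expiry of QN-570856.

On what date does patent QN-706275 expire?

May 13, 2028

Natural term of QN-706275:
  Base: filing + 20 years → 14 October 2026.
  Product Clearance Extension: 577 days (within the 853-day cap) → +577 days → 13 May 2028.
Expiry of referenced patent QN-570856:
  Base: filing + 20 years → 11 May 2026.
  Product Clearance Extension: 1047 days claimed exceeds the 853-day cap, so +853 days → 10 September 2028.
Terminal disclaimer: QN-706275 expires on the earlier of 13 May 2028 and 10 September 2028.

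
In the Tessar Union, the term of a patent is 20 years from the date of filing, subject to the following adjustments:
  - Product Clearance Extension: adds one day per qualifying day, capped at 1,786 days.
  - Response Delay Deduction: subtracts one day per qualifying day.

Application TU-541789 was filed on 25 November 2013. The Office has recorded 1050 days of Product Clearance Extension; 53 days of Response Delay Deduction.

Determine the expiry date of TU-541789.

Base term: filing date + 20 years → 25 November 2033.
Product Clearance Extension: 1050 days (within the 1786-day cap) → +1050 days → 10 October 2036.
Response Delay Deduction: −53 days → 18 August 2036.

August 18, 2036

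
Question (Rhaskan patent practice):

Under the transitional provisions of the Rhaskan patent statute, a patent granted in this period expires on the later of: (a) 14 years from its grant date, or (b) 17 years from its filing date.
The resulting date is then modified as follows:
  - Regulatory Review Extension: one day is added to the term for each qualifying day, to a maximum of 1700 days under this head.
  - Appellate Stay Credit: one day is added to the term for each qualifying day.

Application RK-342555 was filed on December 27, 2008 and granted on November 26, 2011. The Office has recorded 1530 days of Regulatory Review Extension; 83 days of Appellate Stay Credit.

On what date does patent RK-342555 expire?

(a) grant + 14 years → 26 November 2025.
(b) filing + 17 years → 27 December 2025.
Later of the two: 27 December 2025.
Regulatory Review Extension: 1530 days (within the 1700-day cap) → +1530 days → 6 March 2030.
Appellate Stay Credit: +83 days → 28 May 2030.

2030-05-28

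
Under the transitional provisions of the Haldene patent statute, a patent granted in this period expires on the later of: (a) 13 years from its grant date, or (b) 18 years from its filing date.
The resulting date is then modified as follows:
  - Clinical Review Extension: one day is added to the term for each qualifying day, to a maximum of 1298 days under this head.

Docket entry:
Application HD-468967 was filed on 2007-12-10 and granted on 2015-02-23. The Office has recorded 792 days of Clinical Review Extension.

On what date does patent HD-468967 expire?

2030-04-25

(a) grant + 13 years → 23 February 2028.
(b) filing + 18 years → 10 December 2025.
Later of the two: 23 February 2028.
Clinical Review Extension: 792 days (within the 1298-day cap) → +792 days → 25 April 2030.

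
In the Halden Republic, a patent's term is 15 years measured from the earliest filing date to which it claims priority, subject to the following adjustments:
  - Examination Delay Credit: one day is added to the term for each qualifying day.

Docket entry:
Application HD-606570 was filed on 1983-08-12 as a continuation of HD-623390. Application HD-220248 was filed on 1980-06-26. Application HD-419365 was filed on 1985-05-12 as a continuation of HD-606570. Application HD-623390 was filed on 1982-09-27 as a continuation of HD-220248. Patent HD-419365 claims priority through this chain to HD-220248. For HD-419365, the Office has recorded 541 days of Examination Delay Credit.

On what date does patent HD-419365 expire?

Earliest priority filing: 26 June 1980.
Base term: 26 June 1980 + 15 years → 26 June 1995.
Examination Delay Credit: +541 days → 18 December 1996.

1996-12-18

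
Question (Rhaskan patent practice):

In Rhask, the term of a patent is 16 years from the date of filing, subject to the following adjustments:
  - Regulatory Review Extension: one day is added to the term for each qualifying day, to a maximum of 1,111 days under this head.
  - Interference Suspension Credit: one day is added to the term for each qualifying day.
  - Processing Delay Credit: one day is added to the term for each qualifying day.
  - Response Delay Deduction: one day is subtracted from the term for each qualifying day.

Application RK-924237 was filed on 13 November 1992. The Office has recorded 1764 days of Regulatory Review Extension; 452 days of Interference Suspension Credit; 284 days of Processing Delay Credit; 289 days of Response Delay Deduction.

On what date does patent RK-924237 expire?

2013-02-18

Base term: filing date + 16 years → 13 November 2008.
Regulatory Review Extension: 1764 days claimed exceeds the 1111-day cap, so +1111 days → 29 November 2011.
Interference Suspension Credit: +452 days → 23 February 2013.
Processing Delay Credit: +284 days → 4 December 2013.
Response Delay Deduction: −289 days → 18 February 2013.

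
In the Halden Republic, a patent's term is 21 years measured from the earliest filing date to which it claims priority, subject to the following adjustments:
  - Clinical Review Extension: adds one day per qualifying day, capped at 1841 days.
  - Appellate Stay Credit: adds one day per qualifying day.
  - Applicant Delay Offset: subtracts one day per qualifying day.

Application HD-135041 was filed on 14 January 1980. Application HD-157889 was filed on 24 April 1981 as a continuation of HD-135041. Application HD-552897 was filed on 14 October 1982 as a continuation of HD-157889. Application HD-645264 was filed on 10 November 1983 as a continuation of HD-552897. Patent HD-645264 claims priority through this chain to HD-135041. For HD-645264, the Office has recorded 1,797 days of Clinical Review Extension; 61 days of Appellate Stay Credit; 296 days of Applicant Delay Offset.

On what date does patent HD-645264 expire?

Earliest priority filing: 14 January 1980.
Base term: 14 January 1980 + 21 years → 14 January 2001.
Clinical Review Extension: 1797 days (within the 1841-day cap) → +1797 days → 16 December 2005.
Appellate Stay Credit: +61 days → 15 February 2006.
Applicant Delay Offset: −296 days → 25 April 2005.

April 25, 2005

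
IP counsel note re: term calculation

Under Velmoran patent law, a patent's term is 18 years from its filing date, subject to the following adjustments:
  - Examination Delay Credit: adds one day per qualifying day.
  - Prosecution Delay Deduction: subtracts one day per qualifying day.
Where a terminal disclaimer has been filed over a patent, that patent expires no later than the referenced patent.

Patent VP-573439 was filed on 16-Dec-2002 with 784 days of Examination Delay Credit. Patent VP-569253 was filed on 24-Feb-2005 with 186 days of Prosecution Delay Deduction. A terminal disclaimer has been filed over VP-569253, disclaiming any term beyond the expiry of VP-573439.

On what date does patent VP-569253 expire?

Natural term of VP-569253:
  Base: filing + 18 years → 24 February 2023.
  Prosecution Delay Deduction: −186 days → 22 August 2022.
Expiry of referenced patent VP-573439:
  Base: filing + 18 years → 16 December 2020.
  Examination Delay Credit: +784 days → 8 February 2023.
Terminal disclaimer: VP-569253 expires on the earlier of 22 August 2022 and 8 February 2023.

August 22, 2022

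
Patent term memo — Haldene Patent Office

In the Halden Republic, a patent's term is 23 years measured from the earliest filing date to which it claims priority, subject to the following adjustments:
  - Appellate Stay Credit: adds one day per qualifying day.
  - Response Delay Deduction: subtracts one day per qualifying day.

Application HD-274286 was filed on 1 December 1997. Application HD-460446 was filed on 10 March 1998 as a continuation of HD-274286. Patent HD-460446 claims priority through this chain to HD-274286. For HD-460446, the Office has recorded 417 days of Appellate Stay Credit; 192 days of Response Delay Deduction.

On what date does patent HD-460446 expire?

2021-07-14

Earliest priority filing: 1 December 1997.
Base term: 1 December 1997 + 23 years → 1 December 2020.
Appellate Stay Credit: +417 days → 22 January 2022.
Response Delay Deduction: −192 days → 14 July 2021.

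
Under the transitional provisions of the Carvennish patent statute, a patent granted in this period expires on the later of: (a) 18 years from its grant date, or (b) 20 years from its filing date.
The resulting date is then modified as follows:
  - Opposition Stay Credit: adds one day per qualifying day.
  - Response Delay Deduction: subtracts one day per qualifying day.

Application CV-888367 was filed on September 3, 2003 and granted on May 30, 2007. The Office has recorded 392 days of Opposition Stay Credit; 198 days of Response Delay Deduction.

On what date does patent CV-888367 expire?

(a) grant + 18 years → 30 May 2025.
(b) filing + 20 years → 3 September 2023.
Later of the two: 30 May 2025.
Opposition Stay Credit: +392 days → 26 June 2026.
Response Delay Deduction: −198 days → 10 December 2025.

2025-12-10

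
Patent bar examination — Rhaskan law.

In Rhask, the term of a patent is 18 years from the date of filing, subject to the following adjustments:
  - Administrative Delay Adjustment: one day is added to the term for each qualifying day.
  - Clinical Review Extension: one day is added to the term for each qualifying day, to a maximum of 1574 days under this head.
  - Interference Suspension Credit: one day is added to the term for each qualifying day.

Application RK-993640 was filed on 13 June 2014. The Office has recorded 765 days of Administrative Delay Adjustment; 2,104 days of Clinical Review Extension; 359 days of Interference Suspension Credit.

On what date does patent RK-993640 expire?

November 2, 2039

Base term: filing date + 18 years → 13 June 2032.
Administrative Delay Adjustment: +765 days → 18 July 2034.
Clinical Review Extension: 2104 days claimed exceeds the 1574-day cap, so +1574 days → 8 November 2038.
Interference Suspension Credit: +359 days → 2 November 2039.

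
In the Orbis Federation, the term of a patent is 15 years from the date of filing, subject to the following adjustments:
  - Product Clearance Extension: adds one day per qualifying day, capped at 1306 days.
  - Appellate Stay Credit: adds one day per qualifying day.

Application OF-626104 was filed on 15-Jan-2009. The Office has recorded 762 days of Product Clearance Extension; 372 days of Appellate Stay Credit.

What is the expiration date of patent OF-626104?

2027-02-22

Base term: filing date + 15 years → 15 January 2024.
Product Clearance Extension: 762 days (within the 1306-day cap) → +762 days → 15 February 2026.
Appellate Stay Credit: +372 days → 22 February 2027.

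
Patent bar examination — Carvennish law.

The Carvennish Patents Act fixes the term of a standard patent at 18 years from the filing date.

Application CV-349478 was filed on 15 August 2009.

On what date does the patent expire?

2027-08-15

Filing date + 18 years → 15 August 2027.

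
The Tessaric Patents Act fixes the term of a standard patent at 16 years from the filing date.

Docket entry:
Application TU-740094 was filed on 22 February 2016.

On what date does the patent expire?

Filing date + 16 years → 22 February 2032.

2032-02-22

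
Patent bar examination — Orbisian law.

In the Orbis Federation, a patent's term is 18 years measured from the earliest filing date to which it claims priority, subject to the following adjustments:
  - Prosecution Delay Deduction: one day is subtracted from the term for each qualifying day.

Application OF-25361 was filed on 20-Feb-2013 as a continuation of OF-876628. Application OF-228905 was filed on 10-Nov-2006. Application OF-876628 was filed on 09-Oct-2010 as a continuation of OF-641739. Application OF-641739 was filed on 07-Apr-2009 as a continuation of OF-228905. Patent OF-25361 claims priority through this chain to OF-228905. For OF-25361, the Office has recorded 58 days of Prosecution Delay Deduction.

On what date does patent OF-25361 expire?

September 13, 2024

Earliest priority filing: 10 November 2006.
Base term: 10 November 2006 + 18 years → 10 November 2024.
Prosecution Delay Deduction: −58 days → 13 September 2024.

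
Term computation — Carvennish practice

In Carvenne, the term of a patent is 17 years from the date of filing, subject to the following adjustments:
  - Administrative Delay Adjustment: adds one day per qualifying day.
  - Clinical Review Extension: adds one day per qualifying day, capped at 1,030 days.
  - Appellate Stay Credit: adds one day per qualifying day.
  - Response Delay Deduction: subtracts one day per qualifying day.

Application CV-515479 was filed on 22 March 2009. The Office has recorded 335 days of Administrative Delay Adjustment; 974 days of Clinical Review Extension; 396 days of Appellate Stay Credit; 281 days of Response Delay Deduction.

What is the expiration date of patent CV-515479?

Base term: filing date + 17 years → 22 March 2026.
Administrative Delay Adjustment: +335 days → 20 February 2027.
Clinical Review Extension: 974 days (within the 1030-day cap) → +974 days → 21 October 2029.
Appellate Stay Credit: +396 days → 21 November 2030.
Response Delay Deduction: −281 days → 13 February 2030.

February 13, 2030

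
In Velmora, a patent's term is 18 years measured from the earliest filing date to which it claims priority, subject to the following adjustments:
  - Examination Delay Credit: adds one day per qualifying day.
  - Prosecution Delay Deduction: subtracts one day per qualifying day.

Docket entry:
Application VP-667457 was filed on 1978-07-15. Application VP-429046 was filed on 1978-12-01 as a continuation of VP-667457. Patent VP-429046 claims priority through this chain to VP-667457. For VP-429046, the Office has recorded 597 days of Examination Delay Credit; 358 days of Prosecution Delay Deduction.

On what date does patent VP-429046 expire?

Earliest priority filing: 15 July 1978.
Base term: 15 July 1978 + 18 years → 15 July 1996.
Examination Delay Credit: +597 days → 4 March 1998.
Prosecution Delay Deduction: −358 days → 11 March 1997.

March 11, 1997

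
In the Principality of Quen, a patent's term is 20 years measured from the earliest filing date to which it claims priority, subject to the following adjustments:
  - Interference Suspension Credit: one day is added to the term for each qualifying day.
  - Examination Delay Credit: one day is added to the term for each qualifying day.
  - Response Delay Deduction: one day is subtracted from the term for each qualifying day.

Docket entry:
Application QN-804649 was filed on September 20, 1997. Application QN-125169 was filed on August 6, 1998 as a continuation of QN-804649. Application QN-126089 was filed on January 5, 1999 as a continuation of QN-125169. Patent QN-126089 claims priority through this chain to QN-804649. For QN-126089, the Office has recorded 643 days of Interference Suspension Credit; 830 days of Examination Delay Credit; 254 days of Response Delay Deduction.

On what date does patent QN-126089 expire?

2021-01-21

Earliest priority filing: 20 September 1997.
Base term: 20 September 1997 + 20 years → 20 September 2017.
Interference Suspension Credit: +643 days → 25 June 2019.
Examination Delay Credit: +830 days → 2 October 2021.
Response Delay Deduction: −254 days → 21 January 2021.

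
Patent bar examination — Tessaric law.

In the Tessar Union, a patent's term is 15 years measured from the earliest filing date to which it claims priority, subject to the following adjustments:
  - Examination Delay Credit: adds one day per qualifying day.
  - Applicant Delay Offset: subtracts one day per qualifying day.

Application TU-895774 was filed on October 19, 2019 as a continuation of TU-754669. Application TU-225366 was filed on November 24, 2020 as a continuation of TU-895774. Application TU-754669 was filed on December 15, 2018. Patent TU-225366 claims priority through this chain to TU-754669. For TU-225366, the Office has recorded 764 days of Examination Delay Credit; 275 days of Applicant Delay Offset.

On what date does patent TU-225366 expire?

Earliest priority filing: 15 December 2018.
Base term: 15 December 2018 + 15 years → 15 December 2033.
Examination Delay Credit: +764 days → 18 January 2036.
Applicant Delay Offset: −275 days → 18 April 2035.

April 18, 2035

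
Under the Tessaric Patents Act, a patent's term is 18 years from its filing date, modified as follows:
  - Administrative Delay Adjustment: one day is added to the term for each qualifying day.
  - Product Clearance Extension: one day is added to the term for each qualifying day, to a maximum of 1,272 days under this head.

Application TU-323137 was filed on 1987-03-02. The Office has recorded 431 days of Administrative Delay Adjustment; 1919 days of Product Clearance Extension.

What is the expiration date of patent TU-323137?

Base term: filing date + 18 years → 2 March 2005.
Administrative Delay Adjustment: +431 days → 7 May 2006.
Product Clearance Extension: 1919 days claimed exceeds the 1272-day cap, so +1272 days → 30 October 2009.

2009-10-30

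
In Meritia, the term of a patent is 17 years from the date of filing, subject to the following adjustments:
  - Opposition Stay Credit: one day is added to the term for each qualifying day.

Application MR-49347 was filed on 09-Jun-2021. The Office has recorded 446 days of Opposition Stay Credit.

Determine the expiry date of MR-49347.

Base term: filing date + 17 years → 9 June 2038.
Opposition Stay Credit: +446 days → 29 August 2039.

August 29, 2039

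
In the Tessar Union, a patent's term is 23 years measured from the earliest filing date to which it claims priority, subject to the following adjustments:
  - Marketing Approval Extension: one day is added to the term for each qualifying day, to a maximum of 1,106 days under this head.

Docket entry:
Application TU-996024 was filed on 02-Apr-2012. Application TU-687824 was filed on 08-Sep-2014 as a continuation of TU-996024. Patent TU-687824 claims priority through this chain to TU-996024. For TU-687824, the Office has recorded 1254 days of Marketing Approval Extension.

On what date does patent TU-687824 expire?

April 12, 2038

Earliest priority filing: 2 April 2012.
Base term: 2 April 2012 + 23 years → 2 April 2035.
Marketing Approval Extension: 1254 days claimed exceeds the 1106-day cap, so +1106 days → 12 April 2038.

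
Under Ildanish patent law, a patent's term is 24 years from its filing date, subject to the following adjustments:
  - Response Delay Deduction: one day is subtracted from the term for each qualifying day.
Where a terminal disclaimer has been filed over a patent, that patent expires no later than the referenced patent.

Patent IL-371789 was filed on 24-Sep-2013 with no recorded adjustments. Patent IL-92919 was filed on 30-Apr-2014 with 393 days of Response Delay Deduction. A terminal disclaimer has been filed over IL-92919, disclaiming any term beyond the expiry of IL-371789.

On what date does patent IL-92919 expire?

Natural term of IL-92919:
  Base: filing + 24 years → 30 April 2038.
  Response Delay Deduction: −393 days → 2 April 2037.
Expiry of referenced patent IL-371789:
  Base: filing + 24 years → 24 September 2037.
Terminal disclaimer: IL-92919 expires on the earlier of 2 April 2037 and 24 September 2037.

2037-04-02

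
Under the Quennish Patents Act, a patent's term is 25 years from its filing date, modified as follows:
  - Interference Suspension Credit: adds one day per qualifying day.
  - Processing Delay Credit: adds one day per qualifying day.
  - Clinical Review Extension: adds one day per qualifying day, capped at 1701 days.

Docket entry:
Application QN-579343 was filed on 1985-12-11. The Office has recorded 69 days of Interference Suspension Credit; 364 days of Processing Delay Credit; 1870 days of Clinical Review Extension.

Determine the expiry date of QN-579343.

Base term: filing date + 25 years → 11 December 2010.
Interference Suspension Credit: +69 days → 18 February 2011.
Processing Delay Credit: +364 days → 17 February 2012.
Clinical Review Extension: 1870 days claimed exceeds the 1701-day cap, so +1701 days → 14 October 2016.

2016-10-14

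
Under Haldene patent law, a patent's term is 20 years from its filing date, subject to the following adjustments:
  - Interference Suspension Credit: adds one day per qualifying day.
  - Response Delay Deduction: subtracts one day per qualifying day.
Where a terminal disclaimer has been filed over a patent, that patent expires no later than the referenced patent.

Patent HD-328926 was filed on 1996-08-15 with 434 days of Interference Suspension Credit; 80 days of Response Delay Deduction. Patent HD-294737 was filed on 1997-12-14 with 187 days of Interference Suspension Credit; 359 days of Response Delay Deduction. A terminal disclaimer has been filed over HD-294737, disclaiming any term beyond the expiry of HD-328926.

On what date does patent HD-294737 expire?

June 25, 2017

Natural term of HD-294737:
  Base: filing + 20 years → 14 December 2017.
  Interference Suspension Credit: +187 days → 19 June 2018.
  Response Delay Deduction: −359 days → 25 June 2017.
Expiry of referenced patent HD-328926:
  Base: filing + 20 years → 15 August 2016.
  Interference Suspension Credit: +434 days → 23 October 2017.
  Response Delay Deduction: −80 days → 4 August 2017.
Terminal disclaimer: HD-294737 expires on the earlier of 25 June 2017 and 4 August 2017.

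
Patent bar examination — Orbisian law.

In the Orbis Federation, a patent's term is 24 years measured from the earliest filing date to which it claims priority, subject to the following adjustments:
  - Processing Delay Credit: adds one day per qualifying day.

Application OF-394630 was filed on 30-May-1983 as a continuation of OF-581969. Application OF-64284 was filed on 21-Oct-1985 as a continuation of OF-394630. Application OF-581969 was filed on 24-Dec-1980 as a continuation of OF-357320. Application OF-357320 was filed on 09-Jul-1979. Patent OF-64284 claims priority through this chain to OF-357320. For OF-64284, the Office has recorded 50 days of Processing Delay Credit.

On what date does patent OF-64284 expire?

2003-08-28

Earliest priority filing: 9 July 1979.
Base term: 9 July 1979 + 24 years → 9 July 2003.
Processing Delay Credit: +50 days → 28 August 2003.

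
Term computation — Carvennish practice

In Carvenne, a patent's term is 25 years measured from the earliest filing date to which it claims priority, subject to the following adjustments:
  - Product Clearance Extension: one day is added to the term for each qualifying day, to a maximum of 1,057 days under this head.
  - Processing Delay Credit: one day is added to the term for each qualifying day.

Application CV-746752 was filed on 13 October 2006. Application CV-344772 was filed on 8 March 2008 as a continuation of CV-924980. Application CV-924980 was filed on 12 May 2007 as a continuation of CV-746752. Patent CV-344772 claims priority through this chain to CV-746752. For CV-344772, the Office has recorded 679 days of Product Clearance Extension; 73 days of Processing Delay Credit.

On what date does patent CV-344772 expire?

Earliest priority filing: 13 October 2006.
Base term: 13 October 2006 + 25 years → 13 October 2031.
Product Clearance Extension: 679 days (within the 1057-day cap) → +679 days → 22 August 2033.
Processing Delay Credit: +73 days → 3 November 2033.

November 3, 2033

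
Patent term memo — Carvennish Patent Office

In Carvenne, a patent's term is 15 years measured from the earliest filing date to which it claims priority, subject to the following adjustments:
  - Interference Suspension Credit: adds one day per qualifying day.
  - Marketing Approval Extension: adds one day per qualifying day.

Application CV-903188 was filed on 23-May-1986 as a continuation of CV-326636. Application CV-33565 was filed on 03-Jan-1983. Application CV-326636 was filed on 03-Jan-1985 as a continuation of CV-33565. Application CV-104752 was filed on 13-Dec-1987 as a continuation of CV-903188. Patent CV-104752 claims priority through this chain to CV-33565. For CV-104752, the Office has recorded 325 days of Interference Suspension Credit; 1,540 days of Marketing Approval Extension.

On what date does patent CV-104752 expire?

2003-02-11

Earliest priority filing: 3 January 1983.
Base term: 3 January 1983 + 15 years → 3 January 1998.
Interference Suspension Credit: +325 days → 24 November 1998.
Marketing Approval Extension: +1540 days → 11 February 2003.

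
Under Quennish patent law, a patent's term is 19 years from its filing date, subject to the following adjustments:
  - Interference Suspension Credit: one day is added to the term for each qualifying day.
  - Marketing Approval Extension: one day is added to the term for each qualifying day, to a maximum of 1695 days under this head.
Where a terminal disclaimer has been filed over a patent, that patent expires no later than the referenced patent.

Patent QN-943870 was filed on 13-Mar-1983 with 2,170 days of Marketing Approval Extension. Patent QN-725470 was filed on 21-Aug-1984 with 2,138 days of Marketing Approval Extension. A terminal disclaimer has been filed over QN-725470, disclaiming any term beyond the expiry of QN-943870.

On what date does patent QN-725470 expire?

2006-11-02

Natural term of QN-725470:
  Base: filing + 19 years → 21 August 2003.
  Marketing Approval Extension: 2138 days claimed exceeds the 1695-day cap, so +1695 days → 11 April 2008.
Expiry of referenced patent QN-943870:
  Base: filing + 19 years → 13 March 2002.
  Marketing Approval Extension: 2170 days claimed exceeds the 1695-day cap, so +1695 days → 2 November 2006.
Terminal disclaimer: QN-725470 expires on the earlier of 11 April 2008 and 2 November 2006.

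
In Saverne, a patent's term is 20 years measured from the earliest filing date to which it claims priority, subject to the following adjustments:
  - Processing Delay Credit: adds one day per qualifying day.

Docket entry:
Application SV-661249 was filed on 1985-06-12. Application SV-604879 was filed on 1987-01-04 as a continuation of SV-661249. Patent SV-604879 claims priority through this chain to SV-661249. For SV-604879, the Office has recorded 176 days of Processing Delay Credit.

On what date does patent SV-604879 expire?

Earliest priority filing: 12 June 1985.
Base term: 12 June 1985 + 20 years → 12 June 2005.
Processing Delay Credit: +176 days → 5 December 2005.

2005-12-05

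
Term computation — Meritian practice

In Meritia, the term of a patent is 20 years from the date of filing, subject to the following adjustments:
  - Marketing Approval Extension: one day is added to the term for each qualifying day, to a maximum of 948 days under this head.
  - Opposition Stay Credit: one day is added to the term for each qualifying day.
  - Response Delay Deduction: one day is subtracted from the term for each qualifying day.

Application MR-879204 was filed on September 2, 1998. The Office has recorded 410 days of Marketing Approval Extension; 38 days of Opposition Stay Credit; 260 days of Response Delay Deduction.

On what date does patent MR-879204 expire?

Base term: filing date + 20 years → 2 September 2018.
Marketing Approval Extension: 410 days (within the 948-day cap) → +410 days → 17 October 2019.
Opposition Stay Credit: +38 days → 24 November 2019.
Response Delay Deduction: −260 days → 9 March 2019.

2019-03-09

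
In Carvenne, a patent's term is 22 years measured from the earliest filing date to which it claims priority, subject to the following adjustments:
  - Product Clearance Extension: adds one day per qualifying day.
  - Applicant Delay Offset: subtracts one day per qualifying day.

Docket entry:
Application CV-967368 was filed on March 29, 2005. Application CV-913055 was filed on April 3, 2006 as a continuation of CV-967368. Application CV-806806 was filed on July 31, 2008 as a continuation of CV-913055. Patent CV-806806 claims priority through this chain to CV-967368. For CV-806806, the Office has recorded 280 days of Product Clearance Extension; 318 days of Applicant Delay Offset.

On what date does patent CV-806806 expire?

Earliest priority filing: 29 March 2005.
Base term: 29 March 2005 + 22 years → 29 March 2027.
Product Clearance Extension: +280 days → 3 January 2028.
Applicant Delay Offset: −318 days → 19 February 2027.

2027-02-19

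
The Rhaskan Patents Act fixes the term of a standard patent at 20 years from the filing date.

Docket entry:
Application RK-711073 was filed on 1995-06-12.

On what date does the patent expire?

Filing date + 20 years → 12 June 2015.

June 12, 2015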